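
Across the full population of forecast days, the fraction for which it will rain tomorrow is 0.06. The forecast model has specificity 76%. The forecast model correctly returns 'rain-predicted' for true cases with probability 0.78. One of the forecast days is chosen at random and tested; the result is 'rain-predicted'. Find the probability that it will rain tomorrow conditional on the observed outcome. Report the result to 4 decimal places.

Let H be the event that it will rain tomorrow. P(H) = 0.06, so P(¬H) = 0.94. With E the 'rain-predicted' result, P(E|H) = 0.78 and P(E|¬H) = 0.24.
P(E) = 0.78·0.06 + 0.24·0.94 = 0.046800 + 0.22560 = 0.27240.
By Bayes' theorem, P(H|E) = 0.046800 / 0.27240 = 0.1718.

P(H | E) ≈ 0.1718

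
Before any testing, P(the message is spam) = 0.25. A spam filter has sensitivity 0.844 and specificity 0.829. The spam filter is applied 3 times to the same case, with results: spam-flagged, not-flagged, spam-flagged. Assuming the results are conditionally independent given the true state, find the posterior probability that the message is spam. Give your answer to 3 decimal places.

With H the event that the message is spam, the joint likelihood of the observed sequence is P(data|H) = 0.844·0.156·0.844 = 0.11112 and P(data|¬H) = 0.171·0.829·0.171 = 0.024241.
Bayes: P(H|data) = 0.25·0.11112 / (0.25·0.11112 + 0.75·0.024241) = 0.027781/0.045962 = 0.6044.

Posterior P(H) ≈ 0.604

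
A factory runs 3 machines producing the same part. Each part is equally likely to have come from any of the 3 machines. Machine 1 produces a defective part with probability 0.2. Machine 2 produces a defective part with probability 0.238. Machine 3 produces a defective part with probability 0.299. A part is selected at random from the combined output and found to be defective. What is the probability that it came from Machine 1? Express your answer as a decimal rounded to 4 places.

Tabulate prior·likelihood by source: [1] prior 0.333333, lik 0.2, product 0.06667; [2] prior 0.333333, lik 0.238, product 0.07933; [3] prior 0.333333, lik 0.299, product 0.09967.
Normalizing constant = 0.24567; the posterior for Machine 1 is its product over the sum, 0.06667/0.24567 = 0.2714.

Posterior probability ≈ 0.2714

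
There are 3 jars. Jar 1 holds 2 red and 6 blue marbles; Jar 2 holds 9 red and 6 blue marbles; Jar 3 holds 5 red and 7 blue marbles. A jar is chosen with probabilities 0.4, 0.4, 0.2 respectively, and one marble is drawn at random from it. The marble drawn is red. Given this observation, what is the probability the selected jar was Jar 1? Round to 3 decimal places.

Posterior probability ≈ 0.236

Tabulate prior·likelihood by source: [1] prior 0.4, lik 0.25, product 0.1000; [2] prior 0.4, lik 0.6, product 0.2400; [3] prior 0.2, lik 0.4167, product 0.08333.
Normalizing constant = 0.42333; the posterior for Jar 1 is its product over the sum, 0.1000/0.42333 = 0.236.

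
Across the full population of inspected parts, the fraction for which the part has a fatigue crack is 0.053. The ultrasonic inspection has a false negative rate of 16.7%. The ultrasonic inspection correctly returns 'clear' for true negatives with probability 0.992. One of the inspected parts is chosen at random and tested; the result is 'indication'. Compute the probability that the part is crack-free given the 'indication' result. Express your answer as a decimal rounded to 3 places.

P(¬H | E) ≈ 0.146

Write H for 'the part has a fatigue crack'. Prior odds H:¬H = 0.053/0.947 = 0.055966. For the 'indication' outcome, the likelihood ratio is 0.833/0.008 = 104.12.
Posterior odds = 0.055966 × 104.12 = 5.8275, so P(H|E) = 5.8275/(1+5.8275) = 0.854. Then P(¬H|E) = 1 − 0.854 = 0.146.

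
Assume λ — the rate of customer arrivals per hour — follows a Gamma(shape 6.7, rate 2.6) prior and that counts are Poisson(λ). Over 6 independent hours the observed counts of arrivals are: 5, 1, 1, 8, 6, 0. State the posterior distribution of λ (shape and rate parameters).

Total count ∑xᵢ = 21 over n = 6 hours.
Gamma is conjugate to the Poisson likelihood: posterior is Gamma(shape = 6.7+21 = 27.7, rate = 2.6+6 = 8.6).

Posterior: Gamma(shape=27.7, rate=8.6)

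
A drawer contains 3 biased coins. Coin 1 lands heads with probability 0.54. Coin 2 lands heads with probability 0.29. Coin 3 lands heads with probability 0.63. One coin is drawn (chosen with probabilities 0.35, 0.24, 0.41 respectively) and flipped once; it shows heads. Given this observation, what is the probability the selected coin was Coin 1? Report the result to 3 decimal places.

P(heads|C1) = 0.54; P(heads|C2) = 0.29; P(heads|C3) = 0.63.
Prior × likelihood for each source: 0.35·0.54=0.1890, 0.24·0.29=0.06960, 0.41·0.63=0.2583. Summing gives P(heads) = 0.51690.
P(Coin 1 | heads) = 0.1890 / 0.51690 = 0.366.

Posterior probability ≈ 0.366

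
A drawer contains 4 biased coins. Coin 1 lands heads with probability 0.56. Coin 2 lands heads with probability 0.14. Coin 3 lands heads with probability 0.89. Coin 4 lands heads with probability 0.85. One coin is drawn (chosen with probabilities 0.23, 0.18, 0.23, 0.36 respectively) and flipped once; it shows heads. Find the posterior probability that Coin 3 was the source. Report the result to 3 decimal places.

Posterior probability ≈ 0.308

P(heads|C1) = 0.56; P(heads|C2) = 0.14; P(heads|C3) = 0.89; P(heads|C4) = 0.85.
Prior × likelihood for each source: 0.23·0.56=0.1288, 0.18·0.14=0.02520, 0.23·0.89=0.2047, 0.36·0.85=0.3060. Summing gives P(heads) = 0.66470.
P(Coin 3 | heads) = 0.2047 / 0.66470 = 0.308.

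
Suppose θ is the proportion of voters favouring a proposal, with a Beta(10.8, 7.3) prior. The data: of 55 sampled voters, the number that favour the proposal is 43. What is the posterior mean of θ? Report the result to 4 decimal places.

The binomial likelihood is conjugate to the Beta prior: with 43 successes and 12 failures, the posterior is Beta(10.8+43, 7.3+12) = Beta(53.8, 19.3).
Posterior mean = α/(α+β) = 53.8/73.1 = 0.7360.

Posterior mean ≈ 0.7360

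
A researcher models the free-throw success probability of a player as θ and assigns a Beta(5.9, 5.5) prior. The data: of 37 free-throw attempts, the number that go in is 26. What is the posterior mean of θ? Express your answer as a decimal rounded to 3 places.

The binomial likelihood is conjugate to the Beta prior: with 26 successes and 11 failures, the posterior is Beta(5.9+26, 5.5+11) = Beta(31.9, 16.5).
Posterior mean = α/(α+β) = 31.9/48.4 = 0.659.

Posterior mean ≈ 0.659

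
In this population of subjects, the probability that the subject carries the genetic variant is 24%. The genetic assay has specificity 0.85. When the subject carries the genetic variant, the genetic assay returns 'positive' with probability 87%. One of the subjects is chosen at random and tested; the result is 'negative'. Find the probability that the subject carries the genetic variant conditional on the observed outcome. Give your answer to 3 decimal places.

P(H | E) ≈ 0.046

Let H be the event that the subject carries the genetic variant. P(H) = 0.24, so P(¬H) = 0.76. With E the 'negative' result, P(E|H) = 0.13 and P(E|¬H) = 0.85.
P(E) = 0.13·0.24 + 0.85·0.76 = 0.031200 + 0.64600 = 0.67720.
By Bayes' theorem, P(H|E) = 0.031200 / 0.67720 = 0.046.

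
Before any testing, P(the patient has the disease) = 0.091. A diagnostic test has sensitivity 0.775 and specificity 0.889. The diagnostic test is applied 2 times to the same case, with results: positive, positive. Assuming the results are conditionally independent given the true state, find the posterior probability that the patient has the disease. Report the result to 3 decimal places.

Posterior P(H) ≈ 0.830

Let H be the event that the patient has the disease; start with P(H) = 0.091. P('positive'|H) = 0.775, P('positive'|¬H) = 0.111.
Update on result 1 ('positive'): P(H) ← 0.775·0.0910 / (0.775·0.0910 + 0.111·0.9090) = 0.070525/0.17142 = 0.4114.
Update on result 2 ('positive'): P(H) ← 0.775·0.4114 / (0.775·0.4114 + 0.111·0.5886) = 0.31884/0.38417 = 0.8299.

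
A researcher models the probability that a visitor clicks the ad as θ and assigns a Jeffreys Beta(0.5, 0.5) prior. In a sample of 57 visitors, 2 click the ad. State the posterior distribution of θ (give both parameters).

Posterior: Beta(2.5, 55.5)

The binomial likelihood is conjugate to the Beta prior: with 2 successes and 55 failures, the posterior is Beta(0.5+2, 0.5+55) = Beta(2.5, 55.5).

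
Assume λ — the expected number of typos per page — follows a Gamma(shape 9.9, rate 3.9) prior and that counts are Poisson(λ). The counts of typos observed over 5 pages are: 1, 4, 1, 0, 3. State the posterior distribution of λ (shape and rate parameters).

The Poisson likelihood adds the total count to the shape and the number of exposure periods to the rate. Here ∑xᵢ = 9 and n = 5, so shape 9.9→18.9 and rate 3.9→8.9.

Posterior: Gamma(shape=18.9, rate=8.9)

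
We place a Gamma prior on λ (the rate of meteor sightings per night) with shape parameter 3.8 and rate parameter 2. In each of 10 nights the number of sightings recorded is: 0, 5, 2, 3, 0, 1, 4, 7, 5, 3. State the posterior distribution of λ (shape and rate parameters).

Total count ∑xᵢ = 30 over n = 10 nights.
Gamma is conjugate to the Poisson likelihood: posterior is Gamma(shape = 3.8+30 = 33.8, rate = 2+10 = 12).

Posterior: Gamma(shape=33.8, rate=12)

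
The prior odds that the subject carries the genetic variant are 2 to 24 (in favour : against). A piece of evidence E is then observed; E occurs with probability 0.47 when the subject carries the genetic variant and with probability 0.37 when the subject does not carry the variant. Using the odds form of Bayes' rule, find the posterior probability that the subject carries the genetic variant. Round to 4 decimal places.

Posterior probability ≈ 0.0957

Prior odds = 2/24 = 0.083333. In log-odds, ln(0.083333) = -2.4849.
Add log likelihood ratio: ln(1.2703) = 0.23923.
Posterior log-odds = -2.2457, so posterior odds = exp(-2.2457) = 0.10586. Converting, P(H|E) = 0.10586/1.1059 = 0.0957.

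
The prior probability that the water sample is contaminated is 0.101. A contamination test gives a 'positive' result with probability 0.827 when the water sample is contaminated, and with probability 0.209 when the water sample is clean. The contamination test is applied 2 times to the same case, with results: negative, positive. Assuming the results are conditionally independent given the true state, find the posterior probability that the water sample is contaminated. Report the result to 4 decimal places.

Posterior P(H) ≈ 0.0886

Let H be the event that the water sample is contaminated; start with P(H) = 0.101. P('positive'|H) = 0.827, P('positive'|¬H) = 0.209.
Update on result 1 ('negative'): P(H) ← 0.173·0.1010 / (0.173·0.1010 + 0.791·0.8990) = 0.017473/0.72858 = 0.0240.
Update on result 2 ('positive'): P(H) ← 0.827·0.0240 / (0.827·0.0240 + 0.209·0.9760) = 0.019833/0.22382 = 0.0886.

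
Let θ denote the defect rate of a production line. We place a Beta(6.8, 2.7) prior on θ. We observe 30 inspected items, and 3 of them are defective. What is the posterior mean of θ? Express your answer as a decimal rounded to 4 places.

Posterior mean ≈ 0.2481

The binomial likelihood is conjugate to the Beta prior: with 3 successes and 27 failures, the posterior is Beta(6.8+3, 2.7+27) = Beta(9.8, 29.7).
Posterior mean = α/(α+β) = 9.8/39.5 = 0.2481.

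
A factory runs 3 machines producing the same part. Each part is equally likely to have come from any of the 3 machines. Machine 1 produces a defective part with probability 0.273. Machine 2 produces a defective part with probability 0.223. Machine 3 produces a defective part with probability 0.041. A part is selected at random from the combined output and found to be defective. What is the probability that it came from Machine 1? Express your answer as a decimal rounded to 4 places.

Posterior probability ≈ 0.5084

P(defective|M1) = 0.273; P(defective|M2) = 0.223; P(defective|M3) = 0.041.
Prior × likelihood for each source: 0.333333·0.273=0.09100, 0.333333·0.223=0.07433, 0.333333·0.041=0.01367. Summing gives P(defective) = 0.17900.
P(Machine 1 | defective) = 0.09100 / 0.17900 = 0.5084.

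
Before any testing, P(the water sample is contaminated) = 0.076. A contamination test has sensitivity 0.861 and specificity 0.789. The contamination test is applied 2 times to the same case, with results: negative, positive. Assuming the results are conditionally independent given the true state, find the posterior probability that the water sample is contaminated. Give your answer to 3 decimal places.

Let H be the event that the water sample is contaminated; start with P(H) = 0.076. P('positive'|H) = 0.861, P('positive'|¬H) = 0.211.
Update on result 1 ('negative'): P(H) ← 0.139·0.0760 / (0.139·0.0760 + 0.789·0.9240) = 0.010564/0.73960 = 0.0143.
Update on result 2 ('positive'): P(H) ← 0.861·0.0143 / (0.861·0.0143 + 0.211·0.9857) = 0.012298/0.22028 = 0.0558.

Posterior P(H) ≈ 0.056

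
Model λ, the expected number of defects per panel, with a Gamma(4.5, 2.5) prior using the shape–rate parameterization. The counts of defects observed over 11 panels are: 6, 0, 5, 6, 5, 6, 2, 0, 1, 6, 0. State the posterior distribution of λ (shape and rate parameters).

Total count ∑xᵢ = 37 over n = 11 panels.
Gamma is conjugate to the Poisson likelihood: posterior is Gamma(shape = 4.5+37 = 41.5, rate = 2.5+11 = 13.5).

Posterior: Gamma(shape=41.5, rate=13.5)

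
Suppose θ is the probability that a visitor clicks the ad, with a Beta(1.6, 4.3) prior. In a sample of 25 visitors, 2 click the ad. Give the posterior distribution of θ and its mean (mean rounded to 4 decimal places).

Posterior: Beta(3.6, 27.3); mean ≈ 0.1165

Observing 2 successes and 23 failures updates Beta(1.6, 4.3) by adding the success and failure counts to the two shape parameters: α = 1.6+2 = 3.6, β = 4.3+23 = 27.3.
Posterior mean = α/(α+β) = 3.6/30.9 = 0.1165.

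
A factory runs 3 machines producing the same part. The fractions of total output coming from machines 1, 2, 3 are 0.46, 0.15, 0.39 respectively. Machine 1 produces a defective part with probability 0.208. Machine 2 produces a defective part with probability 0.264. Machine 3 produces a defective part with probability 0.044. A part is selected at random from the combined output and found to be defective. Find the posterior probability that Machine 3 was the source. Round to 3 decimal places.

Posterior probability ≈ 0.113

Tabulate prior·likelihood by source: [1] prior 0.46, lik 0.208, product 0.09568; [2] prior 0.15, lik 0.264, product 0.03960; [3] prior 0.39, lik 0.044, product 0.01716.
Normalizing constant = 0.15244; the posterior for Machine 3 is its product over the sum, 0.01716/0.15244 = 0.113.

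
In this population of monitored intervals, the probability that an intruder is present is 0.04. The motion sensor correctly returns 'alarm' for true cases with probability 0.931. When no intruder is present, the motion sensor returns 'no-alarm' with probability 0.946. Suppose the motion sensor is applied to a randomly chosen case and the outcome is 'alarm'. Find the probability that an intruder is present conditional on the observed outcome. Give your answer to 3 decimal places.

P(H | E) ≈ 0.418

Write H for 'an intruder is present'. Prior odds H:¬H = 0.04/0.96 = 0.041667. For the 'alarm' outcome, the likelihood ratio is 0.931/0.054 = 17.241.
Posterior odds = 0.041667 × 17.241 = 0.71836, so P(H|E) = 0.71836/(1+0.71836) = 0.418.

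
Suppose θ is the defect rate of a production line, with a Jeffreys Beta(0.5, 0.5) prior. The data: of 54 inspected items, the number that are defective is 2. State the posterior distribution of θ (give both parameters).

The binomial likelihood is conjugate to the Beta prior: with 2 successes and 52 failures, the posterior is Beta(0.5+2, 0.5+52) = Beta(2.5, 52.5).

Posterior: Beta(2.5, 52.5)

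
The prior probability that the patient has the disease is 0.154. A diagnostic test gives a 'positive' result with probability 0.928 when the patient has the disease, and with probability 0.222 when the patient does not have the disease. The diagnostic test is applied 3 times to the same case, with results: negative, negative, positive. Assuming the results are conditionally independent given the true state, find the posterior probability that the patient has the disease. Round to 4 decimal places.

Posterior P(H) ≈ 0.0065

With H the event that the patient has the disease, the joint likelihood of the observed sequence is P(data|H) = 0.072·0.072·0.928 = 0.0048108 and P(data|¬H) = 0.778·0.778·0.222 = 0.13437.
Bayes: P(H|data) = 0.154·0.0048108 / (0.154·0.0048108 + 0.846·0.13437) = 0.00074086/0.11442 = 0.0065.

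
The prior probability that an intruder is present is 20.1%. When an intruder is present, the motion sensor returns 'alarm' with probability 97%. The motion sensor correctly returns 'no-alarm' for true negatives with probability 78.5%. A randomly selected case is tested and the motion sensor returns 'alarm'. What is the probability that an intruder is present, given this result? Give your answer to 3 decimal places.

P(H | E) ≈ 0.532

Let H be the event that an intruder is present. P(H) = 0.201, so P(¬H) = 0.799. With E the 'alarm' result, P(E|H) = 0.97 and P(E|¬H) = 0.215.
P(E) = 0.97·0.201 + 0.215·0.799 = 0.19497 + 0.17178 = 0.36675.
By Bayes' theorem, P(H|E) = 0.19497 / 0.36675 = 0.532.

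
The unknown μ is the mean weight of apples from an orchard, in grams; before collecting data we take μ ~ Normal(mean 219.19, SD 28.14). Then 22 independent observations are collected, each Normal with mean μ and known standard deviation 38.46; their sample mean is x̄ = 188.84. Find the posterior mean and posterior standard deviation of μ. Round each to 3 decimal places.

Prior precision 1/τ₀² = 1/28.14² = 0.00126285; data precision n/σ² = 22/38.46² = 0.0148732.
Posterior precision = 0.00126285 + 0.0148732 = 0.0161360, giving posterior SD = 1/√0.0161360 = 7.872.
Posterior mean = (0.00126285·219.19 + 0.0148732·188.84) / 0.0161360 = 191.215.

Posterior mean ≈ 191.215; posterior SD ≈ 7.872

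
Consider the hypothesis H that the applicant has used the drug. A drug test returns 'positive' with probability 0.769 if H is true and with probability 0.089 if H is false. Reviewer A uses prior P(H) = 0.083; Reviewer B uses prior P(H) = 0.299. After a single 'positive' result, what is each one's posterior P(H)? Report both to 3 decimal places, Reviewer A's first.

P('+'|H) = 0.769, P('+'|¬H) = 0.089.
Reviewer A: numerator 0.769·0.083 = 0.063827; evidence = 0.063827+0.089·0.917 = 0.14544; posterior = 0.439.
Reviewer B: numerator 0.769·0.299 = 0.22993; evidence = 0.22993+0.089·0.701 = 0.29232; posterior = 0.787.

Reviewer A: 0.439; Reviewer B: 0.787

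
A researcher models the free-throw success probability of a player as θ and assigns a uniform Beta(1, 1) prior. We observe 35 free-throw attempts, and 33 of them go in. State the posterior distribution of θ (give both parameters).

Posterior: Beta(34, 3)

Observing 33 successes and 2 failures updates Beta(1, 1) by adding the success and failure counts to the two shape parameters: α = 1+33 = 34, β = 1+2 = 3.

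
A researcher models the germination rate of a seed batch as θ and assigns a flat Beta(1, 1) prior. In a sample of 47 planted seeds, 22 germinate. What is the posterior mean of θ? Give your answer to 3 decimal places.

Posterior mean ≈ 0.469

Observing 22 successes and 25 failures updates Beta(1, 1) by adding the success and failure counts to the two shape parameters: α = 1+22 = 23, β = 1+25 = 26.
E[θ | data] = 23/(23+26) = 0.469.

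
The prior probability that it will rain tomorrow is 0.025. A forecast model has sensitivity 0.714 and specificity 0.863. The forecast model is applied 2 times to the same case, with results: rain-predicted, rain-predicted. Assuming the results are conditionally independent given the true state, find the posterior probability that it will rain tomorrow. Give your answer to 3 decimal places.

Posterior P(H) ≈ 0.411

With H the event that it will rain tomorrow, the joint likelihood of the observed sequence is P(data|H) = 0.714·0.714 = 0.50980 and P(data|¬H) = 0.137·0.137 = 0.018769.
Bayes: P(H|data) = 0.025·0.50980 / (0.025·0.50980 + 0.975·0.018769) = 0.012745/0.031045 = 0.4105.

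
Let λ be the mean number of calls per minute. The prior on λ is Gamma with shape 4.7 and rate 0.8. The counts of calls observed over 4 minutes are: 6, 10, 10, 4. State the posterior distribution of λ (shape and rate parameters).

The Poisson likelihood adds the total count to the shape and the number of exposure periods to the rate. Here ∑xᵢ = 30 and n = 4, so shape 4.7→34.7 and rate 0.8→4.8.

Posterior: Gamma(shape=34.7, rate=4.8)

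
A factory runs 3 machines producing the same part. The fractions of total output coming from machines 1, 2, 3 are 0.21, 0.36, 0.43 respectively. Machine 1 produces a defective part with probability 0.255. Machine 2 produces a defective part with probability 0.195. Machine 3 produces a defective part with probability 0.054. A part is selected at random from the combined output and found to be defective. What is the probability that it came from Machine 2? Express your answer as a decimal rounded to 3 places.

P(defective|M1) = 0.255; P(defective|M2) = 0.195; P(defective|M3) = 0.054.
Prior × likelihood for each source: 0.21·0.255=0.05355, 0.36·0.195=0.07020, 0.43·0.054=0.02322. Summing gives P(defective) = 0.14697.
P(Machine 2 | defective) = 0.07020 / 0.14697 = 0.478.

Posterior probability ≈ 0.478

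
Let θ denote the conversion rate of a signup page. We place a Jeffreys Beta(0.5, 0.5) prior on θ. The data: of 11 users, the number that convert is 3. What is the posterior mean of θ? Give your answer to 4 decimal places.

Observing 3 successes and 8 failures updates Beta(0.5, 0.5) by adding the success and failure counts to the two shape parameters: α = 0.5+3 = 3.5, β = 0.5+8 = 8.5.
Posterior mean = α/(α+β) = 3.5/12 = 0.2917.

Posterior mean ≈ 0.2917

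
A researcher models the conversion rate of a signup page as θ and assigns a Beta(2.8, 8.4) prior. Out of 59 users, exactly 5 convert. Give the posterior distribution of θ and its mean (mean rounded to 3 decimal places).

Posterior: Beta(7.8, 62.4); mean ≈ 0.111

The binomial likelihood is conjugate to the Beta prior: with 5 successes and 54 failures, the posterior is Beta(2.8+5, 8.4+54) = Beta(7.8, 62.4).
E[θ | data] = 7.8/(7.8+62.4) = 0.111.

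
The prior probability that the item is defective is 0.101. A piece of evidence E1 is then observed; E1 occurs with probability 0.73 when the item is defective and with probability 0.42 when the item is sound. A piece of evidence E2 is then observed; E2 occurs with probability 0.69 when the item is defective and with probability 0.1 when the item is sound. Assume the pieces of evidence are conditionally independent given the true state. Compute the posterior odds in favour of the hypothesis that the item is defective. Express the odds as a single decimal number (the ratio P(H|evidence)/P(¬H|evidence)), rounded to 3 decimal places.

Posterior odds ≈ 1.347

Prior odds = 0.101/(1−0.101) = 0.11235.
Likelihood ratio for E1 = 0.73/0.42 = 1.7381.
Likelihood ratio for E2 = 0.69/0.1 = 6.9000.
Posterior odds = prior odds × LR₁ × LR₂ = 1.3474.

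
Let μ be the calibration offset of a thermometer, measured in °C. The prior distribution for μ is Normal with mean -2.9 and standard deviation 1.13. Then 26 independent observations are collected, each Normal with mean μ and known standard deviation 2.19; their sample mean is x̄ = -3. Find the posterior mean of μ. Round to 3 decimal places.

Posterior mean ≈ -2.987

Prior precision 1/τ₀² = 1/1.13² = 0.783147; data precision n/σ² = 26/2.19² = 5.42107.
Posterior precision = 0.783147 + 5.42107 = 6.20422.
Posterior mean = (0.783147·-2.9 + 5.42107·-3) / 6.20422 = -2.987.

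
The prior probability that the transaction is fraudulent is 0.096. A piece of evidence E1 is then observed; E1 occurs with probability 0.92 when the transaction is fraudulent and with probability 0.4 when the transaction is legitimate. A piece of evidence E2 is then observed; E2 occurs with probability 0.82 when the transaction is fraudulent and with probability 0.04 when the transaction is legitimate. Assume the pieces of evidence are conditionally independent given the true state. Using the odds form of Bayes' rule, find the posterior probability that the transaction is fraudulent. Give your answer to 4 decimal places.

Posterior probability ≈ 0.8335

Prior odds = 0.096/(1−0.096) = 0.10619.
Likelihood ratio for E1 = 0.92/0.4 = 2.3000.
Likelihood ratio for E2 = 0.82/0.04 = 20.500.
Posterior odds = prior odds × LR₁ × LR₂ = 5.0071.
Posterior probability = odds/(1+odds) = 5.0071/6.0071 = 0.8335.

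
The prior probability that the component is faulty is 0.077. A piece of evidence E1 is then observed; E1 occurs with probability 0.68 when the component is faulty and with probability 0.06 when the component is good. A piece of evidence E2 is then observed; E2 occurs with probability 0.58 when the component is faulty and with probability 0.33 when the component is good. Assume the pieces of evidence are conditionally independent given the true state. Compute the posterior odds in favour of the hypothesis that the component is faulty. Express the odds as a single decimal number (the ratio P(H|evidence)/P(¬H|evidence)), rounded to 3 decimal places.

Posterior odds ≈ 1.662

Prior odds = 0.077/(1−0.077) = 0.083424.
Likelihood ratio for E1 = 0.68/0.06 = 11.333.
Likelihood ratio for E2 = 0.58/0.33 = 1.7576.
Posterior odds = prior odds × LR₁ × LR₂ = 1.6617.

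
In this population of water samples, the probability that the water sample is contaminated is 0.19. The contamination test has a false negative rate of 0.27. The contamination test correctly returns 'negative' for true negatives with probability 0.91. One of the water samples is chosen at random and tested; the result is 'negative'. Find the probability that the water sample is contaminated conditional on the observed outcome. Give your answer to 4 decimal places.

Write H for 'the water sample is contaminated'. Prior odds H:¬H = 0.19/0.81 = 0.23457. For the 'negative' outcome, the likelihood ratio is 0.27/0.91 = 0.29670.
Posterior odds = 0.23457 × 0.29670 = 0.069597, so P(H|E) = 0.069597/(1+0.069597) = 0.0651.

P(H | E) ≈ 0.0651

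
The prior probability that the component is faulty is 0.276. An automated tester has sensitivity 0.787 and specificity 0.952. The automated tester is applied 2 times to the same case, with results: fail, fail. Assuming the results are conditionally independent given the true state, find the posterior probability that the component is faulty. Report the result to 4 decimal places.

Posterior P(H) ≈ 0.9903

Let H be the event that the component is faulty; start with P(H) = 0.276. P('fail'|H) = 0.787, P('fail'|¬H) = 0.048.
Update on result 1 ('fail'): P(H) ← 0.787·0.2760 / (0.787·0.2760 + 0.048·0.7240) = 0.21721/0.25196 = 0.8621.
Update on result 2 ('fail'): P(H) ← 0.787·0.8621 / (0.787·0.8621 + 0.048·0.1379) = 0.67845/0.68507 = 0.9903.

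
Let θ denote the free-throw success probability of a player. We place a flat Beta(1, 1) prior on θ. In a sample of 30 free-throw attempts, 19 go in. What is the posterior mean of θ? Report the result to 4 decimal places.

Posterior mean ≈ 0.6250

The binomial likelihood is conjugate to the Beta prior: with 19 successes and 11 failures, the posterior is Beta(1+19, 1+11) = Beta(20, 12).
E[θ | data] = 20/(20+12) = 0.6250.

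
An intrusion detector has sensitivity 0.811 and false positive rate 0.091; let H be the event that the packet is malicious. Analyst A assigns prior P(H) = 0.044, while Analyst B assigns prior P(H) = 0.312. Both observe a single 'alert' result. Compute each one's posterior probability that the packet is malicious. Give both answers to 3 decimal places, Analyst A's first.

The likelihood ratio for an 'alert' result is 0.811/0.091 = 8.9121.
Analyst A: prior odds 0.044/0.956 = 0.046025; posterior odds 0.41018; posterior probability 0.291.
Analyst B: prior odds 0.312/0.688 = 0.45349; posterior odds 4.0415; posterior probability 0.802.

Analyst A: 0.291; Analyst B: 0.802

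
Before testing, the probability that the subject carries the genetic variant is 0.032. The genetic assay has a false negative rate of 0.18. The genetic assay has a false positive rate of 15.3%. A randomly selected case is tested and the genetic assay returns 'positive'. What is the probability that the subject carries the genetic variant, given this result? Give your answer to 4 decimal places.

P(H | E) ≈ 0.1505

Let H be the event that the subject carries the genetic variant. P(H) = 0.032, so P(¬H) = 0.968. With E the 'positive' result, P(E|H) = 0.82 and P(E|¬H) = 0.153.
P(E) = 0.82·0.032 + 0.153·0.968 = 0.026240 + 0.14810 = 0.17434.
By Bayes' theorem, P(H|E) = 0.026240 / 0.17434 = 0.1505.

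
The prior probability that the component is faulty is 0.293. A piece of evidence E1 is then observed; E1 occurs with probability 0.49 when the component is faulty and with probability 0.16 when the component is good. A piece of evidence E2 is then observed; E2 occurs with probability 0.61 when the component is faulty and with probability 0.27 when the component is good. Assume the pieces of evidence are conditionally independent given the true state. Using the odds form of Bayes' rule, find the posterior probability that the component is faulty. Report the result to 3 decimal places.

Prior odds = 0.293/(1−0.293) = 0.41443.
Likelihood ratio for E1 = 0.49/0.16 = 3.0625.
Likelihood ratio for E2 = 0.61/0.27 = 2.2593.
Posterior odds = prior odds × LR₁ × LR₂ = 2.8674.
Posterior probability = odds/(1+odds) = 2.8674/3.8674 = 0.741.

Posterior probability ≈ 0.741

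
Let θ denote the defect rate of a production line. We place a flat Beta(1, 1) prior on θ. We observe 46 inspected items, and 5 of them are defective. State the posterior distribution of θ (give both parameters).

Posterior: Beta(6, 42)

Observing 5 successes and 41 failures updates Beta(1, 1) by adding the success and failure counts to the two shape parameters: α = 1+5 = 6, β = 1+41 = 42.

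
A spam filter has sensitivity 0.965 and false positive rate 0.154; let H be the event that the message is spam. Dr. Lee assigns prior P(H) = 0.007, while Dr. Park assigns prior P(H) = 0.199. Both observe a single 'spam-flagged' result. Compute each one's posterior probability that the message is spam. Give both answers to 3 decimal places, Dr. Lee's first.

The likelihood ratio for a 'spam-flagged' result is 0.965/0.154 = 6.2662.
Dr. Lee: prior odds 0.007/0.993 = 0.0070493; posterior odds 0.044173; posterior probability 0.042.
Dr. Park: prior odds 0.199/0.801 = 0.24844; posterior odds 1.5568; posterior probability 0.609.

Dr. Lee: 0.042; Dr. Park: 0.609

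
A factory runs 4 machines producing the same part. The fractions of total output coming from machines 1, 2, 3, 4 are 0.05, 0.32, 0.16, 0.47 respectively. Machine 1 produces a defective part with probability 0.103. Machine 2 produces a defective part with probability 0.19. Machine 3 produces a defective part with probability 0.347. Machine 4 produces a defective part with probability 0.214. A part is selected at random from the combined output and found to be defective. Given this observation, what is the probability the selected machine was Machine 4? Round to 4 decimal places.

Tabulate prior·likelihood by source: [1] prior 0.05, lik 0.103, product 0.005150; [2] prior 0.32, lik 0.19, product 0.06080; [3] prior 0.16, lik 0.347, product 0.05552; [4] prior 0.47, lik 0.214, product 0.1006.
Normalizing constant = 0.22205; the posterior for Machine 4 is its product over the sum, 0.1006/0.22205 = 0.4530.

Posterior probability ≈ 0.4530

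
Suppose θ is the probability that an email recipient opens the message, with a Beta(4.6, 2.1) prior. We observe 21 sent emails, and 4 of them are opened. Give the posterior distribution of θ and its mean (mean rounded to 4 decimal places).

The binomial likelihood is conjugate to the Beta prior: with 4 successes and 17 failures, the posterior is Beta(4.6+4, 2.1+17) = Beta(8.6, 19.1).
E[θ | data] = 8.6/(8.6+19.1) = 0.3105.

Posterior: Beta(8.6, 19.1); mean ≈ 0.3105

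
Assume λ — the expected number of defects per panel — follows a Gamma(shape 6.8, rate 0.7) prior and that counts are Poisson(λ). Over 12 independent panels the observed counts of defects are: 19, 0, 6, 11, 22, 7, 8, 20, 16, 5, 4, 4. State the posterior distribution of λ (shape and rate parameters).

Posterior: Gamma(shape=128.8, rate=12.7)

Total count ∑xᵢ = 122 over n = 12 panels.
Gamma is conjugate to the Poisson likelihood: posterior is Gamma(shape = 6.8+122 = 128.8, rate = 0.7+12 = 12.7).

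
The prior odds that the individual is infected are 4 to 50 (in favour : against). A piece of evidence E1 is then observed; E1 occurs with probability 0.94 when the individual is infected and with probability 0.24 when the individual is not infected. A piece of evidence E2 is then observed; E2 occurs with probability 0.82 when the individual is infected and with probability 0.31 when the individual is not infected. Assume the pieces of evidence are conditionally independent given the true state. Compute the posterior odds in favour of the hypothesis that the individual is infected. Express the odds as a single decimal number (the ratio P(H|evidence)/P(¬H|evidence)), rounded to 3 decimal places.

Prior odds = 4/50 = 0.080000.
Likelihood ratio for E1 = 0.94/0.24 = 3.9167.
Likelihood ratio for E2 = 0.82/0.31 = 2.6452.
Posterior odds = prior odds × LR₁ × LR₂ = 0.82882.

Posterior odds ≈ 0.829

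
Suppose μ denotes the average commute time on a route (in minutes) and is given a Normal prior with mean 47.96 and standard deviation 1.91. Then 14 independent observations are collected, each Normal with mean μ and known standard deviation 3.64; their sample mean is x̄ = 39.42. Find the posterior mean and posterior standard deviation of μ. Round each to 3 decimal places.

Posterior mean ≈ 41.179; posterior SD ≈ 0.867

Prior precision 1/τ₀² = 1/1.91² = 0.274115; data precision n/σ² = 14/3.64² = 1.05664.
Posterior precision = 0.274115 + 1.05664 = 1.33075, giving posterior SD = 1/√1.33075 = 0.867.
Posterior mean = (0.274115·47.96 + 1.05664·39.42) / 1.33075 = 41.179.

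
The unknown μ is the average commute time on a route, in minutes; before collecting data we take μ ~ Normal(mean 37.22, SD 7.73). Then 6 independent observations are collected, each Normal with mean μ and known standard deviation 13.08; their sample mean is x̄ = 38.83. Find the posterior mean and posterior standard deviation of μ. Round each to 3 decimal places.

Posterior mean ≈ 38.310; posterior SD ≈ 4.394

With known σ, the Normal prior is conjugate. Weight on the data is w = (n/σ²)/(n/σ² + 1/τ₀²) = 0.0350700/(0.0350700+0.0167356) = 0.67695.
Posterior mean = w·x̄ + (1−w)·μ₀ = 0.67695·38.83 + 0.32305·37.22 = 38.310. Posterior variance = 1/(0.0350700+0.0167356) = 19.3029, so SD = 4.394.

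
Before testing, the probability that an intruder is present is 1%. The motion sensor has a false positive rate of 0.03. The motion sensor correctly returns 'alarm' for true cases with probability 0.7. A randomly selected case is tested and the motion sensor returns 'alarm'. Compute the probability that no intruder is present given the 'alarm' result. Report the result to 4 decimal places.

P(¬H | E) ≈ 0.8093

Write H for 'an intruder is present'. Prior odds H:¬H = 0.01/0.99 = 0.010101. For the 'alarm' outcome, the likelihood ratio is 0.7/0.03 = 23.333.
Posterior odds = 0.010101 × 23.333 = 0.23569, so P(H|E) = 0.23569/(1+0.23569) = 0.1907. Then P(¬H|E) = 1 − 0.1907 = 0.8093.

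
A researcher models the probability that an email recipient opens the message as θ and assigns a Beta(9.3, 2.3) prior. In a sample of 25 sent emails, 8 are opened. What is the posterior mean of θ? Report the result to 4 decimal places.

Posterior mean ≈ 0.4727

The binomial likelihood is conjugate to the Beta prior: with 8 successes and 17 failures, the posterior is Beta(9.3+8, 2.3+17) = Beta(17.3, 19.3).
E[θ | data] = 17.3/(17.3+19.3) = 0.4727.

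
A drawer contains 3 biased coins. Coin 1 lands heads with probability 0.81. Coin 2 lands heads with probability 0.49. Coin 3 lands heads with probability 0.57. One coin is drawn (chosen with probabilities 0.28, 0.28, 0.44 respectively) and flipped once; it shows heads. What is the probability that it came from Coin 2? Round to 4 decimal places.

Tabulate prior·likelihood by source: [1] prior 0.28, lik 0.81, product 0.2268; [2] prior 0.28, lik 0.49, product 0.1372; [3] prior 0.44, lik 0.57, product 0.2508.
Normalizing constant = 0.61480; the posterior for Coin 2 is its product over the sum, 0.1372/0.61480 = 0.2232.

Posterior probability ≈ 0.2232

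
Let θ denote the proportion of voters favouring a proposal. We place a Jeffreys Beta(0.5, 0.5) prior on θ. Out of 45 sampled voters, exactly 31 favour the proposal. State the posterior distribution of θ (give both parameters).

Posterior: Beta(31.5, 14.5)

The binomial likelihood is conjugate to the Beta prior: with 31 successes and 14 failures, the posterior is Beta(0.5+31, 0.5+14) = Beta(31.5, 14.5).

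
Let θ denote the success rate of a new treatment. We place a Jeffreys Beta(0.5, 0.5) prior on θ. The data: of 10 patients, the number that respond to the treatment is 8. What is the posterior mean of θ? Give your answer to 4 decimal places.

Posterior mean ≈ 0.7727

The binomial likelihood is conjugate to the Beta prior: with 8 successes and 2 failures, the posterior is Beta(0.5+8, 0.5+2) = Beta(8.5, 2.5).
E[θ | data] = 8.5/(8.5+2.5) = 0.7727.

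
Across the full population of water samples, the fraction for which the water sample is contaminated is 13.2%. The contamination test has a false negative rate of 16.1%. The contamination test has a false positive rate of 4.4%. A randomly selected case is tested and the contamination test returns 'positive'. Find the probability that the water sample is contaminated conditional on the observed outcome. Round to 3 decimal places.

P(H | E) ≈ 0.744

Write H for 'the water sample is contaminated'. Prior odds H:¬H = 0.132/0.868 = 0.15207. For the 'positive' outcome, the likelihood ratio is 0.839/0.044 = 19.068.
Posterior odds = 0.15207 × 19.068 = 2.8998, so P(H|E) = 2.8998/(1+2.8998) = 0.744.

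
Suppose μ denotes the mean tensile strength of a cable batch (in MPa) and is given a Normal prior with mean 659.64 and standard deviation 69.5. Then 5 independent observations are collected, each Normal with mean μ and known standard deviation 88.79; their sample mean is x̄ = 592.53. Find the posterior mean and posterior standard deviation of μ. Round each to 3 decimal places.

Posterior mean ≈ 609.046; posterior SD ≈ 34.478

With known σ, the Normal prior is conjugate. Weight on the data is w = (n/σ²)/(n/σ² + 1/τ₀²) = 0.00063422/(0.00063422+0.00020703) = 0.75390.
Posterior mean = w·x̄ + (1−w)·μ₀ = 0.75390·592.53 + 0.24610·659.64 = 609.046. Posterior variance = 1/(0.00063422+0.00020703) = 1188.71, so SD = 34.478.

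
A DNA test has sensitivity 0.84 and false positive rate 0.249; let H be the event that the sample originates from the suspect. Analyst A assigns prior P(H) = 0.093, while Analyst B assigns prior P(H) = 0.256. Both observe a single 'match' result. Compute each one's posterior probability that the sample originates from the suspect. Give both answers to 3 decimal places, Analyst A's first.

The likelihood ratio for a 'match' result is 0.84/0.249 = 3.3735.
Analyst A: prior odds 0.093/0.907 = 0.10254; posterior odds 0.34590; posterior probability 0.257.
Analyst B: prior odds 0.256/0.744 = 0.34409; posterior odds 1.1608; posterior probability 0.537.

Analyst A: 0.257; Analyst B: 0.537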